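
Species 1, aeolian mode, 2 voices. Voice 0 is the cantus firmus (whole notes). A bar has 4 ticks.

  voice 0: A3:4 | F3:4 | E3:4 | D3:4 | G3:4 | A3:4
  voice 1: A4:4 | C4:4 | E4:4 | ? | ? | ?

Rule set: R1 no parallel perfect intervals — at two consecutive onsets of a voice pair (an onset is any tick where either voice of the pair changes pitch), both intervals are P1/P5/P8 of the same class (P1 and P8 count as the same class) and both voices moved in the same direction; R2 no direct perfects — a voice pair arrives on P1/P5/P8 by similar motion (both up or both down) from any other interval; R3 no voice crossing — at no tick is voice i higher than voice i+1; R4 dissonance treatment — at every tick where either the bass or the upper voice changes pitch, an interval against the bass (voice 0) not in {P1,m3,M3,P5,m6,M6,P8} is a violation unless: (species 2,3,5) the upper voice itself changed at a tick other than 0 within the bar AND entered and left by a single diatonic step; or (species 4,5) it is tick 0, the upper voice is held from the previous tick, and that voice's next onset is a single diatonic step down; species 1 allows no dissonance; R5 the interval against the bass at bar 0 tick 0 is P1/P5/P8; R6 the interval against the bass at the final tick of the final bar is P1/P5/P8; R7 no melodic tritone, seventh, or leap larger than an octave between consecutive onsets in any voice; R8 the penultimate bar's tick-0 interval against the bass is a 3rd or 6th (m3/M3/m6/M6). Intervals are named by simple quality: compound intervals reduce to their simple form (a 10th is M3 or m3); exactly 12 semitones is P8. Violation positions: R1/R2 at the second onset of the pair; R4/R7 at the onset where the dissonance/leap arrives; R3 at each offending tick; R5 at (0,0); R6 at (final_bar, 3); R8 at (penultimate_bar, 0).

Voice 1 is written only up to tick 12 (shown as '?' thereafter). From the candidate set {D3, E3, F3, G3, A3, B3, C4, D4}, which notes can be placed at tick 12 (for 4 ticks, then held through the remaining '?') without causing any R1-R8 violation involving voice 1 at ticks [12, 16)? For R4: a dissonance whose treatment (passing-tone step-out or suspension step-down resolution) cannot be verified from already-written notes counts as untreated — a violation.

{B3}

D3: violates R1,R7
E3: violates R4
F3: violates R7
G3: violates R4
A3: violates R2
B3: legal
C4: violates R4
D4: violates R1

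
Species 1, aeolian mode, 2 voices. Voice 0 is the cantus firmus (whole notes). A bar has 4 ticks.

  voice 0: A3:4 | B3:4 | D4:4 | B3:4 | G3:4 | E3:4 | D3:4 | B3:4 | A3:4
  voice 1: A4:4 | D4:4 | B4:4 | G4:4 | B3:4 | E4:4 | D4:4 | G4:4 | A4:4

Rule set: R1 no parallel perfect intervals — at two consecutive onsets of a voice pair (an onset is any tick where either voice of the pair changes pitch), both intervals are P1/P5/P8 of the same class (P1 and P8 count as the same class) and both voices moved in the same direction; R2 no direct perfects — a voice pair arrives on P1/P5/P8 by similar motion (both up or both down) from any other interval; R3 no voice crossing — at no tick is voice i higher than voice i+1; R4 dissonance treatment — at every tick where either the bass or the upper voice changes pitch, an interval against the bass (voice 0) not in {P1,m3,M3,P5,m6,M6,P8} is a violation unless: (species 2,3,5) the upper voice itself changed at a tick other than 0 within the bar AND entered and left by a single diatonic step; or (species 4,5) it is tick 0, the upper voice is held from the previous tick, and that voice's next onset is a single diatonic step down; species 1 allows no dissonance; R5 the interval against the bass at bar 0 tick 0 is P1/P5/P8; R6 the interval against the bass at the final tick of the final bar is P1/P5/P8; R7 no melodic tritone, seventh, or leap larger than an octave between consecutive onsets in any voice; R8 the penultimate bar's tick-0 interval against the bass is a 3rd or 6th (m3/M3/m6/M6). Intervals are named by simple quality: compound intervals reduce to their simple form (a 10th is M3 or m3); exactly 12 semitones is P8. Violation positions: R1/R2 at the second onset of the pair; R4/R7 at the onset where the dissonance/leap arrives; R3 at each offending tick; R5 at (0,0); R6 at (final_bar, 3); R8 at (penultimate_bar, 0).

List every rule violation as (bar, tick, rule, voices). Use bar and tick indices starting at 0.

(6, 0, R1, (0, 1))

bar 0: v0=A3 v1=A4 downbeat P8
bar 1: v0=B3 v1=D4 downbeat m3
bar 2: v0=D4 v1=B4 downbeat M6
bar 3: v0=B3 v1=G4 downbeat m6
bar 4: v0=G3 v1=B3 downbeat M3
bar 5: v0=E3 v1=E4 downbeat P8
bar 6: v0=D3 v1=D4 downbeat P8
bar 7: v0=B3 v1=G4 downbeat m6
bar 8: v0=A3 v1=A4 downbeat P8
  -> R1 @ bar 6 tick 0 v(0, 1): E3/E4 P8 -> D3/D4 P8 similar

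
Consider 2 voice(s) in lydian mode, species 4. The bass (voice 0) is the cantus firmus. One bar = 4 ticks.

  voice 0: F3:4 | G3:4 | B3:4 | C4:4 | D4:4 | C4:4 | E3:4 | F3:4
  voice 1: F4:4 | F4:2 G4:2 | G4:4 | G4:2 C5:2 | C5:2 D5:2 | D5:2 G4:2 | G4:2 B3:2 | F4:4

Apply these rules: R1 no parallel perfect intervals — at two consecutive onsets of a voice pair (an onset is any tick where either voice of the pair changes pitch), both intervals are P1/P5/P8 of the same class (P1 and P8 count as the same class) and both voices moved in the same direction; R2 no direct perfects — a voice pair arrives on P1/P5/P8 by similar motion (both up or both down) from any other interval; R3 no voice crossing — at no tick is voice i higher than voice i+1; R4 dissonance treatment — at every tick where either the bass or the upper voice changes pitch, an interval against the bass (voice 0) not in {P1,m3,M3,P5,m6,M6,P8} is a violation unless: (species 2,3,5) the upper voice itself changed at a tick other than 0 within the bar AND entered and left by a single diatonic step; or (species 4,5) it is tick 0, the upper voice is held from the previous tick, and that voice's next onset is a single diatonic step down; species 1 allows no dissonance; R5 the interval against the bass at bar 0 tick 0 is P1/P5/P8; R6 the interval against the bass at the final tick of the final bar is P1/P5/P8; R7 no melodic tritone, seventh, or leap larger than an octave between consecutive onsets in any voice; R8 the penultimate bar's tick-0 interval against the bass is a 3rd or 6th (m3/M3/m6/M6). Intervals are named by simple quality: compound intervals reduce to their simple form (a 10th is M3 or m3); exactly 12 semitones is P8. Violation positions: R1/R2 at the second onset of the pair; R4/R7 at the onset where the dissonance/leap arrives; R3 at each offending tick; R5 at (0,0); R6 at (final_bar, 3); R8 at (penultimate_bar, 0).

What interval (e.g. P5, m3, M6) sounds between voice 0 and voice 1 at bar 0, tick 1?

voice 0=F3 voice 1=F4 -> P8

P8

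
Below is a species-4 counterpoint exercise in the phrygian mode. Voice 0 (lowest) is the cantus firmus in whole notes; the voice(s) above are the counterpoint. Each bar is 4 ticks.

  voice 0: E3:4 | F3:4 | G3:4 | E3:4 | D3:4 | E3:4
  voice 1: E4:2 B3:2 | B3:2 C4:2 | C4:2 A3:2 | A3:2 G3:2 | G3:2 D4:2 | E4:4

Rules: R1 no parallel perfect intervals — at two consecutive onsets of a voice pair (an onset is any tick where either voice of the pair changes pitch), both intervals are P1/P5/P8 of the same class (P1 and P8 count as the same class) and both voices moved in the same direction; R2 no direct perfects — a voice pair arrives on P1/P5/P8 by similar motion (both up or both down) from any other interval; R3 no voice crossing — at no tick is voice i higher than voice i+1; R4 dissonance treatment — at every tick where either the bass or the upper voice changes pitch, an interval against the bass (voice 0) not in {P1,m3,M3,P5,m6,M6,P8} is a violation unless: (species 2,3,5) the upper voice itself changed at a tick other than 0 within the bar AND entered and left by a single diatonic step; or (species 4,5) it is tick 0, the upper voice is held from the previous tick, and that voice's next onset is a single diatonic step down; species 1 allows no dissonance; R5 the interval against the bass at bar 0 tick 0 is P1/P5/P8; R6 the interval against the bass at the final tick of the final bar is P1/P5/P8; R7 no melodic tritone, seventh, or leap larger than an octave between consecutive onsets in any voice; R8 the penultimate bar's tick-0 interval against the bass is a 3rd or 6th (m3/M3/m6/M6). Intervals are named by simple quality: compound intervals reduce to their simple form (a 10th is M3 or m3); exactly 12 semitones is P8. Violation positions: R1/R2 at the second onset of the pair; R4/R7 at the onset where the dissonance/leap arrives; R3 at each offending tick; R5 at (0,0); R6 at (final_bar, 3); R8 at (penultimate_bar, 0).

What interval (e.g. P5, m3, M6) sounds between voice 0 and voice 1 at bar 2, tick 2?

voice 0=G3 voice 1=A3 -> M2

M2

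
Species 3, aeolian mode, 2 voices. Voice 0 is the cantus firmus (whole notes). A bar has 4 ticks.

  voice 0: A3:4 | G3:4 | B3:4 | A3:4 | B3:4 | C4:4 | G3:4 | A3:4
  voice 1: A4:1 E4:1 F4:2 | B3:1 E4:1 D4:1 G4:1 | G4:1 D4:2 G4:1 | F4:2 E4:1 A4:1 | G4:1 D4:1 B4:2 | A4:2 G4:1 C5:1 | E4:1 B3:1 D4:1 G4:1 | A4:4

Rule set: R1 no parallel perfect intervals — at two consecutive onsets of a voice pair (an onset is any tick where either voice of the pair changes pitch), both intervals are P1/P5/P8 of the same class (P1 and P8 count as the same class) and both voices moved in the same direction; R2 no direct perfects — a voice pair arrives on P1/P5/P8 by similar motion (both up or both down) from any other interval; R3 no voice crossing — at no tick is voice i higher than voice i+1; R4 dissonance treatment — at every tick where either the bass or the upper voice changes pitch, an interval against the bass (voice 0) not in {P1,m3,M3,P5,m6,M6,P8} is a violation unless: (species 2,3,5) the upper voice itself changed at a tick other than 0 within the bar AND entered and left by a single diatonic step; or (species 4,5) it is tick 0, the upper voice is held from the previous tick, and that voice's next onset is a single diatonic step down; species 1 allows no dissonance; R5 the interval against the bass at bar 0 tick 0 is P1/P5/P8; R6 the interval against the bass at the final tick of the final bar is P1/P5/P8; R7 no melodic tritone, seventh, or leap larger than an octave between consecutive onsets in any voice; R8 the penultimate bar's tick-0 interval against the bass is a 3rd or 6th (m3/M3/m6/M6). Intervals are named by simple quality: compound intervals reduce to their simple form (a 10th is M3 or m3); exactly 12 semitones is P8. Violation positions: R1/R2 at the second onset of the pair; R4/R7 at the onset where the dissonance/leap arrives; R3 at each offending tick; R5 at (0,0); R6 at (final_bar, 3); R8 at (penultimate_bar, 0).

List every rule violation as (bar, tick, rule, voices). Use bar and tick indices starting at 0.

(1, 0, R7, (1,))
(7, 0, R1, (0, 1))

bar 0: v0=A3 v1=A4 downbeat P8
bar 1: v0=G3 v1=B3 downbeat M3
bar 2: v0=B3 v1=G4 downbeat m6
bar 3: v0=A3 v1=F4 downbeat m6
bar 4: v0=B3 v1=G4 downbeat m6
bar 5: v0=C4 v1=A4 downbeat M6
bar 6: v0=G3 v1=E4 downbeat M6
bar 7: v0=A3 v1=A4 downbeat P8
  -> R7 @ bar 1 tick 0 v(1,): F4->B3 leap 6st
  -> R1 @ bar 7 tick 0 v(0, 1): G3/G4 P8 -> A3/A4 P8 similar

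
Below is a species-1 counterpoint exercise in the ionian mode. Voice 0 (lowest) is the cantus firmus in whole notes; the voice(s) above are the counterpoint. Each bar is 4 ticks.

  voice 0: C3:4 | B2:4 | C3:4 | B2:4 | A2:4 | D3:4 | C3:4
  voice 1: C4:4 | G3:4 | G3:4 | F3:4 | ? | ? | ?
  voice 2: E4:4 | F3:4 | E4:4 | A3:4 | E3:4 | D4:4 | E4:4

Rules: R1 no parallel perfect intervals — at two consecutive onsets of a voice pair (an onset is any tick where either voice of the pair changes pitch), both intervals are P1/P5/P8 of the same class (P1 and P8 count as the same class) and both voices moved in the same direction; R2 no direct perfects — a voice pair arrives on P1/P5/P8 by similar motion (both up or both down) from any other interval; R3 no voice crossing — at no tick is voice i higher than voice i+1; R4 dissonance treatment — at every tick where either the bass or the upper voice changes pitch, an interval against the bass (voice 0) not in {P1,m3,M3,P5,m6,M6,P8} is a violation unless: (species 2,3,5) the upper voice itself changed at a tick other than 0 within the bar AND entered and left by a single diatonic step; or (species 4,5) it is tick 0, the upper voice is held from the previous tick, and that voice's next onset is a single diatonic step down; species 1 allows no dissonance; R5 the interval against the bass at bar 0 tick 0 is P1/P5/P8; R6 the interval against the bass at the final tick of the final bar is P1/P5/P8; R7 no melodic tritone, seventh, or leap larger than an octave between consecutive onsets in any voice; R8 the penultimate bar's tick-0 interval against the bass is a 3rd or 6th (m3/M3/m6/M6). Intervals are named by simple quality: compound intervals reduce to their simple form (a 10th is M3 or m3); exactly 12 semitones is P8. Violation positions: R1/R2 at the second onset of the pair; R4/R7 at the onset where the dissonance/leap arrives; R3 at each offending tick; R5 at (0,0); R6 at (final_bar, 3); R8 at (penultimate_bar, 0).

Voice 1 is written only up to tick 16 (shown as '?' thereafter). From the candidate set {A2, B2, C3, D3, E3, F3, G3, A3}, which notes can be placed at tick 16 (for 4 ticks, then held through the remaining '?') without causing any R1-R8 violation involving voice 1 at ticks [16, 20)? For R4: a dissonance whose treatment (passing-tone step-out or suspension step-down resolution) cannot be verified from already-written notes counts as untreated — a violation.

{C3}

A2: violates R2
B2: violates R4,R7
C3: legal
D3: violates R4
E3: violates R2
F3: violates R3
G3: violates R3,R4
A3: violates R3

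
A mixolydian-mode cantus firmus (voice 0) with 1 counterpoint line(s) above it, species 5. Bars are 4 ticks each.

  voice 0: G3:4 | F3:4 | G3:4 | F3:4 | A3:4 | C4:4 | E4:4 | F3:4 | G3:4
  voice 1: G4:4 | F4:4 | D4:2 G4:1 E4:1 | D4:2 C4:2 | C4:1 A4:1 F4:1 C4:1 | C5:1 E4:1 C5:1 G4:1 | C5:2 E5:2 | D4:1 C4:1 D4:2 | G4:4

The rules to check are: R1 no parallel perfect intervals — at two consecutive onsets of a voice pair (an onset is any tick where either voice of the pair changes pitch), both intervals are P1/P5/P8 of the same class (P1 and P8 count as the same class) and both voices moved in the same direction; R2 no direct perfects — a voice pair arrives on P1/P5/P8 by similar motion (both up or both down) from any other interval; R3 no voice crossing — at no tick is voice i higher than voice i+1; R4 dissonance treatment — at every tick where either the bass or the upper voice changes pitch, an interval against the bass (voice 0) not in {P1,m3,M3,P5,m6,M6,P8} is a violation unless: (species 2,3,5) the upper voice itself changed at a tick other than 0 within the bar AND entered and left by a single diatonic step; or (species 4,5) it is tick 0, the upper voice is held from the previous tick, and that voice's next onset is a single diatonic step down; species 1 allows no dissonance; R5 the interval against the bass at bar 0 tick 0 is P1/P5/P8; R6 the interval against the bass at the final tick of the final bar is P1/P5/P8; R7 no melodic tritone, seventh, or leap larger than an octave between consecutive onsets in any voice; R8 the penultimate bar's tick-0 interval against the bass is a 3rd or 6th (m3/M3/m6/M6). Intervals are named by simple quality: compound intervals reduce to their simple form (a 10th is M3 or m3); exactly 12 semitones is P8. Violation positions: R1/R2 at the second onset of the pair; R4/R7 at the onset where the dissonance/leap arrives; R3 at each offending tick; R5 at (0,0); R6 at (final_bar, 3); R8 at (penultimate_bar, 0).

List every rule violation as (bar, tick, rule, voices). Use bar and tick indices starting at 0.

bar 0: v0=G3 v1=G4 downbeat P8
bar 1: v0=F3 v1=F4 downbeat P8
bar 2: v0=G3 v1=D4 downbeat P5
bar 3: v0=F3 v1=D4 downbeat M6
bar 4: v0=A3 v1=C4 downbeat m3
bar 5: v0=C4 v1=C5 downbeat P8
bar 6: v0=E4 v1=C5 downbeat m6
bar 7: v0=F3 v1=D4 downbeat M6
bar 8: v0=G3 v1=G4 downbeat P8
  -> R1 @ bar 1 tick 0 v(0, 1): G3/G4 P8 -> F3/F4 P8 similar
  -> R2 @ bar 5 tick 0 v(0, 1): A3/C4 m3 -> C4/C5 P8 similar
  -> R7 @ bar 7 tick 0 v(0,): E4->F3 leap 11st
  -> R7 @ bar 7 tick 0 v(1,): E5->D4 leap 14st
  -> R2 @ bar 8 tick 0 v(0, 1): F3/D4 M6 -> G3/G4 P8 similar

(1, 0, R1, (0, 1))
(5, 0, R2, (0, 1))
(7, 0, R7, (0,))
(7, 0, R7, (1,))
(8, 0, R2, (0, 1))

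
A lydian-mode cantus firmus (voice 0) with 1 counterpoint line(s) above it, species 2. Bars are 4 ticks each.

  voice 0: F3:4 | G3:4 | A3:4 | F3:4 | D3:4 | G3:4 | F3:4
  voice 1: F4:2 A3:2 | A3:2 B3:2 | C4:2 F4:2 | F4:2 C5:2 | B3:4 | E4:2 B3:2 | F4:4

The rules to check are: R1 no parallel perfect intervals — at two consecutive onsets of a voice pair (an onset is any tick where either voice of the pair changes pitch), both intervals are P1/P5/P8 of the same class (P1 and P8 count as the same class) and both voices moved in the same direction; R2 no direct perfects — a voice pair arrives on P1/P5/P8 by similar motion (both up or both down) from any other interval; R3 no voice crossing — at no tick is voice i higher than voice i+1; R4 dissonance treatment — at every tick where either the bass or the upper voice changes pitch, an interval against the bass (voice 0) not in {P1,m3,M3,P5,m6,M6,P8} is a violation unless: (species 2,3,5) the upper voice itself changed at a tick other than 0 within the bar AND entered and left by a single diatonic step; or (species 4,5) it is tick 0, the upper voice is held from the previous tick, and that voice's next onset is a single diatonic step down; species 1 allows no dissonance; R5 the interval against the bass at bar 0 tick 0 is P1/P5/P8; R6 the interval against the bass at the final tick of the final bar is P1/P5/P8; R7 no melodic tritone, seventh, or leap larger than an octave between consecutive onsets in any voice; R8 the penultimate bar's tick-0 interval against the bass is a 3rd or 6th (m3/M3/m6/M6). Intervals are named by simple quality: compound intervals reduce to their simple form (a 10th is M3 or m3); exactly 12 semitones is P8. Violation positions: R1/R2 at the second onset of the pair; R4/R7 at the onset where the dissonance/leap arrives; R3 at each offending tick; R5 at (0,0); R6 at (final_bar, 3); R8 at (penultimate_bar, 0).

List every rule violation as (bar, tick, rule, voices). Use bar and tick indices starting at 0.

bar 0: v0=F3 v1=F4 downbeat P8
bar 1: v0=G3 v1=A3 downbeat M2
bar 2: v0=A3 v1=C4 downbeat m3
bar 3: v0=F3 v1=F4 downbeat P8
bar 4: v0=D3 v1=B3 downbeat M6
bar 5: v0=G3 v1=E4 downbeat M6
bar 6: v0=F3 v1=F4 downbeat P8
  -> R4 @ bar 1 tick 0 v(0, 1): G3/A3 M2 untreated
  -> R7 @ bar 4 tick 0 v(1,): C5->B3 leap 13st
  -> R7 @ bar 6 tick 0 v(1,): B3->F4 leap 6st

(1, 0, R4, (0, 1))
(4, 0, R7, (1,))
(6, 0, R7, (1,))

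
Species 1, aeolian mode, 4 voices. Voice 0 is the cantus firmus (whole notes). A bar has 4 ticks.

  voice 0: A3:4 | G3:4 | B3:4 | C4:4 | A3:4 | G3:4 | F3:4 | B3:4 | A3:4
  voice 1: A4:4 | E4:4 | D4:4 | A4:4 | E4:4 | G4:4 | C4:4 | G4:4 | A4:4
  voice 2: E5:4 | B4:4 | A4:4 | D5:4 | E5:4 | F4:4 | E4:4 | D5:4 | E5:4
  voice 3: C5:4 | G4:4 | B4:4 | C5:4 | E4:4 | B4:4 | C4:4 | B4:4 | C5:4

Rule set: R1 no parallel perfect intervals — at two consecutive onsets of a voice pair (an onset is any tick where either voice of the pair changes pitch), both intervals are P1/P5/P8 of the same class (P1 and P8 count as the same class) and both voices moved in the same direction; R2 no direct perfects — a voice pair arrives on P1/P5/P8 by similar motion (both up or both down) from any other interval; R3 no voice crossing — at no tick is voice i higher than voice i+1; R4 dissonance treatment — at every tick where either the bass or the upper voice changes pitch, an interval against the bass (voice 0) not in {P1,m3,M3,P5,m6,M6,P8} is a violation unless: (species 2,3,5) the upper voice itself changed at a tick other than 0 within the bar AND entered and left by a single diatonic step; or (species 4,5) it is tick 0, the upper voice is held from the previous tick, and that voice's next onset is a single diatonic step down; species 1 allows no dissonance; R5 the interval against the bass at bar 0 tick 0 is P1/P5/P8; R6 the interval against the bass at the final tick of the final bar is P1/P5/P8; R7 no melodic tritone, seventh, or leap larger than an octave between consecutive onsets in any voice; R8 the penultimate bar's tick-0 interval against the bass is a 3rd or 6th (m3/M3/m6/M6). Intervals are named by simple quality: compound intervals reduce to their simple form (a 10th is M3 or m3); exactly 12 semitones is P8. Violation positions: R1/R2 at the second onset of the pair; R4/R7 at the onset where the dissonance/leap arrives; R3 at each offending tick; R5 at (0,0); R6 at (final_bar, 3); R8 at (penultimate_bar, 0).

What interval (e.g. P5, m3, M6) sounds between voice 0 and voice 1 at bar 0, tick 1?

P8

voice 0=A3 voice 1=A4 -> P8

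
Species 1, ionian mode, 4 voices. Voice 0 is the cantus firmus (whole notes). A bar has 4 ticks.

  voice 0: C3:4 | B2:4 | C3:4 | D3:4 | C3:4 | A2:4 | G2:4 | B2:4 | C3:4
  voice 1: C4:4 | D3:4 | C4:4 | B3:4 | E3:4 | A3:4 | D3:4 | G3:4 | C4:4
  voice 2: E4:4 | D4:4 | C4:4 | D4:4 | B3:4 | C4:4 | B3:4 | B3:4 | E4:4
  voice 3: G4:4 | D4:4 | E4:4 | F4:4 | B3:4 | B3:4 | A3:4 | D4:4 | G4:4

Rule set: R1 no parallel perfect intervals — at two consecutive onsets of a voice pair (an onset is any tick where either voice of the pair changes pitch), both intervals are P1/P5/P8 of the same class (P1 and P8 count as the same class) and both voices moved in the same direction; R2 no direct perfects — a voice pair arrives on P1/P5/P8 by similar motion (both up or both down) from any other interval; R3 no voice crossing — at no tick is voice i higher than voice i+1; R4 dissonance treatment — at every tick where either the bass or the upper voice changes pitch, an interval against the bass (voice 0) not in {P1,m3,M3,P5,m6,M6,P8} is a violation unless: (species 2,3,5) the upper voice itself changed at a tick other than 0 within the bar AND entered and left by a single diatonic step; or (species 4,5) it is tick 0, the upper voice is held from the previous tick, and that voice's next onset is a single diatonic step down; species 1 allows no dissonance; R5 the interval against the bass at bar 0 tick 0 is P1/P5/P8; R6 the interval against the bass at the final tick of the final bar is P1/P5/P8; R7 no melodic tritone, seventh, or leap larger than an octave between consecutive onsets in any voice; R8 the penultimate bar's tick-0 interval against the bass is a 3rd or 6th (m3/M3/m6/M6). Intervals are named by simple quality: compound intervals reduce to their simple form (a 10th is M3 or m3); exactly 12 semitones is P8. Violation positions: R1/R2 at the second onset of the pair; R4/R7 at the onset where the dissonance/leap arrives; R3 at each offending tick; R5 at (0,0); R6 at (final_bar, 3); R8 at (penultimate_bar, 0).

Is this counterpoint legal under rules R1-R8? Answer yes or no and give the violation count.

No (32 violations)

bar 0: v0=C3 v1=C4 v2=E4 v3=G4 (P5)
bar 1: v0=B2 v1=D3 v2=D4 v3=D4 (m3)
bar 2: v0=C3 v1=C4 v2=C4 v3=E4 (M3)
bar 3: v0=D3 v1=B3 v2=D4 v3=F4 (m3)
bar 4: v0=C3 v1=E3 v2=B3 v3=B3 (M7)
bar 5: v0=A2 v1=A3 v2=C4 v3=B3 (M2)
bar 6: v0=G2 v1=D3 v2=B3 v3=A3 (M2)
bar 7: v0=B2 v1=G3 v2=B3 v3=D4 (m3)
bar 8: v0=C3 v1=C4 v2=E4 v3=G4 (P5)
  R5 @ bar0.0: opens on M3
  R2 @ bar1.0: C4/E4 M3 -> D3/D4 P8 similar
  R2 @ bar1.0: C4/G4 P5 -> D3/D4 P8 similar
  R2 @ bar1.0: E4/G4 m3 -> D4/D4 P1 similar
  R7 @ bar1.0: C4->D3 leap 10st
  R2 @ bar2.0: B2/D3 m3 -> C3/C4 P8 similar
  R7 @ bar2.0: D3->C4 leap 10st
  R1 @ bar3.0: C3/C4 P8 -> D3/D4 P8 similar
  R2 @ bar4.0: B3/D4 m3 -> E3/B3 P5 similar
  R2 @ bar4.0: B3/F4 TT -> E3/B3 P5 similar
  R2 @ bar4.0: D4/F4 m3 -> B3/B3 P1 similar
  R4 @ bar4.0: C3/B3 M7 untreated
  R4 @ bar4.0: C3/B3 M7 untreated
  R7 @ bar4.0: F4->B3 leap 6st
  R3 @ bar5.0: C4 above B3
  R4 @ bar5.0: A2/B3 M2 untreated
  R3 @ bar5.1: C4 above B3
  R3 @ bar5.2: C4 above B3
  R3 @ bar5.3: C4 above B3
  R2 @ bar6.0: A2/A3 P8 -> G2/D3 P5 similar
  R2 @ bar6.0: A3/B3 M2 -> D3/A3 P5 similar
  R3 @ bar6.0: B3 above A3
  R4 @ bar6.0: G2/A3 M2 untreated
  R3 @ bar6.1: B3 above A3
  R3 @ bar6.2: B3 above A3
  R3 @ bar6.3: B3 above A3
  R1 @ bar7.0: D3/A3 P5 -> G3/D4 P5 similar
  R8 @ bar7.0: penult P8 not 3rd/6th
  R1 @ bar8.0: G3/D4 P5 -> C4/G4 P5 similar
  R2 @ bar8.0: B2/G3 m6 -> C3/C4 P8 similar
  R2 @ bar8.0: B2/D4 m3 -> C3/G4 P5 similar
  R6 @ bar8.3: closes on M3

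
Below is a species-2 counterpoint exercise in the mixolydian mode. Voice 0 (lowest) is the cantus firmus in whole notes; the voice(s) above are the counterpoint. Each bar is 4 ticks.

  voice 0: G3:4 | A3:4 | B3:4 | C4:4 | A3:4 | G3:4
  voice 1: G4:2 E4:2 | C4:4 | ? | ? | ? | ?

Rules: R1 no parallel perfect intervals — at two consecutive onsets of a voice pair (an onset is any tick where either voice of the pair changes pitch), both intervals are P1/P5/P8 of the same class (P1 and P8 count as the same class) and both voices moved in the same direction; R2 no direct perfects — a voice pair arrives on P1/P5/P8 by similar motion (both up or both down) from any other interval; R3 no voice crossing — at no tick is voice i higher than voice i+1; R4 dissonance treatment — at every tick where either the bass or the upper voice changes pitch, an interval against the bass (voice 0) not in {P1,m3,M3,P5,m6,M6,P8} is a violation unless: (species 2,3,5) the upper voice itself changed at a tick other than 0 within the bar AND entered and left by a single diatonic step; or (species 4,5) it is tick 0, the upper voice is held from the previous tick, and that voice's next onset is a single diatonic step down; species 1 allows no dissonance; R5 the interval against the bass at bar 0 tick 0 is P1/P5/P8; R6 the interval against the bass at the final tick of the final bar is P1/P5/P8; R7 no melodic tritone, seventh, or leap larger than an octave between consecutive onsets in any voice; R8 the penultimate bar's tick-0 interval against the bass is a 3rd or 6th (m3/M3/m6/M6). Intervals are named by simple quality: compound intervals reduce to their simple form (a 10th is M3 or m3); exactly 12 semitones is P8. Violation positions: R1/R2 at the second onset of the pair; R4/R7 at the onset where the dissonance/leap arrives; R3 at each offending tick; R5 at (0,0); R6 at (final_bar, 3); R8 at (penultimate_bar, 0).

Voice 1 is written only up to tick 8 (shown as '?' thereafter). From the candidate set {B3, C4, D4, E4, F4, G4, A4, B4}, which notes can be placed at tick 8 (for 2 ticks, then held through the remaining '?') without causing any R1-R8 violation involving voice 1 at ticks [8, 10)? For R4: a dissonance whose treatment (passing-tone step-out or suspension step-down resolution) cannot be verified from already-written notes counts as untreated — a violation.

{B3, D4, G4}

B3: legal
C4: violates R4
D4: legal
E4: violates R4
F4: violates R4
G4: legal
A4: violates R4
B4: violates R2,R7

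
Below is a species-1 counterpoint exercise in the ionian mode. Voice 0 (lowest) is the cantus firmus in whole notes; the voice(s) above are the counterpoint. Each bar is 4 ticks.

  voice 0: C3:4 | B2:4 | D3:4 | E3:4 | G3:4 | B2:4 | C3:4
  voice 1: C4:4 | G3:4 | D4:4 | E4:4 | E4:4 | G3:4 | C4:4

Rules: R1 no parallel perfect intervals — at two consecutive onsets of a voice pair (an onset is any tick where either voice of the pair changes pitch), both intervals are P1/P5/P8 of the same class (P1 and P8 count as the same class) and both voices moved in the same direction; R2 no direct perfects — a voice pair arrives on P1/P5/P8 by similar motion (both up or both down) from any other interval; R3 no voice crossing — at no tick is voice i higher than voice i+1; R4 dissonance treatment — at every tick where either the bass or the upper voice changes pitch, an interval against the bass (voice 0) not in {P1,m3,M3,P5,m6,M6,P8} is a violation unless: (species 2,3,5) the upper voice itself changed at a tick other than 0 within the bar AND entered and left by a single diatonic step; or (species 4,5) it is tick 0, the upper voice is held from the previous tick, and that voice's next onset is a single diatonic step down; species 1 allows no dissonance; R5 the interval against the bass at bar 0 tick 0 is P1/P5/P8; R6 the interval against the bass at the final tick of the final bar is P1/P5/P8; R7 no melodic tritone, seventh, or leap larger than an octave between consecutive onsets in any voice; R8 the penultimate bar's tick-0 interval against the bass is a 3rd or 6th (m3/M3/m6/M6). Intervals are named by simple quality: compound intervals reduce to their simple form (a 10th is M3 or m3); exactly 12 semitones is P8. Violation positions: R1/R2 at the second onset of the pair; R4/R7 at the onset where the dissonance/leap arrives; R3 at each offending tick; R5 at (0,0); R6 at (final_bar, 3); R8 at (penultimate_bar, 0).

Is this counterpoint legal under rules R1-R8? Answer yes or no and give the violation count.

No (3 violations)

bar 0: v0=C3 v1=C4 (P8)
bar 1: v0=B2 v1=G3 (m6)
bar 2: v0=D3 v1=D4 (P8)
bar 3: v0=E3 v1=E4 (P8)
bar 4: v0=G3 v1=E4 (M6)
bar 5: v0=B2 v1=G3 (m6)
bar 6: v0=C3 v1=C4 (P8)
  R2 @ bar2.0: B2/G3 m6 -> D3/D4 P8 similar
  R1 @ bar3.0: D3/D4 P8 -> E3/E4 P8 similar
  R2 @ bar6.0: B2/G3 m6 -> C3/C4 P8 similar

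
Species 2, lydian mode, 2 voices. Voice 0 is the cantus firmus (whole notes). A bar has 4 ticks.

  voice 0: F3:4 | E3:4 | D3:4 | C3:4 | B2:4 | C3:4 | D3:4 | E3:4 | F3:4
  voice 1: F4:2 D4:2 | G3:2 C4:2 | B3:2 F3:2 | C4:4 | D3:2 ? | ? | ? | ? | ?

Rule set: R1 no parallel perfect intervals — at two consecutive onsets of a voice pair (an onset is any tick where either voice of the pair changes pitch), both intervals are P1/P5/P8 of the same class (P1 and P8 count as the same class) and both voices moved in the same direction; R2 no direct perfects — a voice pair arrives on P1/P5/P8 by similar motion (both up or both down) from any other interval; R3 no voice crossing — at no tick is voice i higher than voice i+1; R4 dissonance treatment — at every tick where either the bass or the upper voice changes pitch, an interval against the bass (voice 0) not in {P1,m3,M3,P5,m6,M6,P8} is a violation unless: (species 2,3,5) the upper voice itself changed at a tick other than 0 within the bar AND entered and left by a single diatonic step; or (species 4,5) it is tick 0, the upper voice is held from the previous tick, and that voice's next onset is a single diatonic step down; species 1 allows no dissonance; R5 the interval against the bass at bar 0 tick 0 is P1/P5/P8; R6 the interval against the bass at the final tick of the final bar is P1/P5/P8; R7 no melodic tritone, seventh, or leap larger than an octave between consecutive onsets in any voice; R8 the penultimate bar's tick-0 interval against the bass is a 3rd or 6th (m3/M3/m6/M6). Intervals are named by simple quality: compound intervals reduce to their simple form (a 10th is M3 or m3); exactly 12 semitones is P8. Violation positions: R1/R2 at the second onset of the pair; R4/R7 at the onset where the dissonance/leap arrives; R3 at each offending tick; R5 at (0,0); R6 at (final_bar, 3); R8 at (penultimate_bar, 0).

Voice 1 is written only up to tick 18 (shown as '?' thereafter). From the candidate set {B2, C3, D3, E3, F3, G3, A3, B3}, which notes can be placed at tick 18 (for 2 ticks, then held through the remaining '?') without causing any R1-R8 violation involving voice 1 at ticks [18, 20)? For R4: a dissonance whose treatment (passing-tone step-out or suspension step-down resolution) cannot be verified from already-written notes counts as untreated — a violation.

{B2, B3, D3, G3}

B2: legal
C3: violates R4
D3: legal
E3: violates R4
F3: violates R4
G3: legal
A3: violates R4
B3: legal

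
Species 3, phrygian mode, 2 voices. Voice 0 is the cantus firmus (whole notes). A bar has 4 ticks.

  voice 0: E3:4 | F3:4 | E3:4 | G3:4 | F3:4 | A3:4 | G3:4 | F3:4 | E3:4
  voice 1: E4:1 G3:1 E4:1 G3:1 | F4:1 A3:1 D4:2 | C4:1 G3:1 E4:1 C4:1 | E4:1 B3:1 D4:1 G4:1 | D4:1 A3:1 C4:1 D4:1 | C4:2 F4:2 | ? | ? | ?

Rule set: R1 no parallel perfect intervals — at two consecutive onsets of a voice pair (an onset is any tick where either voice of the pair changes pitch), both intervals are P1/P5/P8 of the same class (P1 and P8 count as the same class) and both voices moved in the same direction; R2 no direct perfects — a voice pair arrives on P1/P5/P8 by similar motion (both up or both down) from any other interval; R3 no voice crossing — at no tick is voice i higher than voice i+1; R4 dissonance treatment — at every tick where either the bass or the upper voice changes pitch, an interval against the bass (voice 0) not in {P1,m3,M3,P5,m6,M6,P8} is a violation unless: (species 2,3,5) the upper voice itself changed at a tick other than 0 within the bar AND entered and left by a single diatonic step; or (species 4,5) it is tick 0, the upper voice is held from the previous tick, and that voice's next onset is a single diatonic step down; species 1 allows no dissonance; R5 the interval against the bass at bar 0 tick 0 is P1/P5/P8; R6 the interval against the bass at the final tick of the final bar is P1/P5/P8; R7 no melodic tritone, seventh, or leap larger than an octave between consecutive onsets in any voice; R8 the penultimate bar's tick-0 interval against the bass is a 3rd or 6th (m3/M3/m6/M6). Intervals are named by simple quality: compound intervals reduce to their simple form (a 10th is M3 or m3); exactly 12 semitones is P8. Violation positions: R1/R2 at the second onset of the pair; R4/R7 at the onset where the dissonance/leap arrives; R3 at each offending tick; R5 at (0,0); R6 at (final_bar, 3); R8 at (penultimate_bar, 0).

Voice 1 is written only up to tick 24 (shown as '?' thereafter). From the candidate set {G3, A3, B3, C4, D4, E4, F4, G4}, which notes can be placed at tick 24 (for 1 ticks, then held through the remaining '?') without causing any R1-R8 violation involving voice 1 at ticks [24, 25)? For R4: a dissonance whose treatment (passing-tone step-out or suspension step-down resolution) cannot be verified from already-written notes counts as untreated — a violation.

G3: violates R2,R7
A3: violates R4
B3: violates R7
C4: violates R4
D4: violates R2
E4: legal
F4: violates R4
G4: legal

{E4, G4}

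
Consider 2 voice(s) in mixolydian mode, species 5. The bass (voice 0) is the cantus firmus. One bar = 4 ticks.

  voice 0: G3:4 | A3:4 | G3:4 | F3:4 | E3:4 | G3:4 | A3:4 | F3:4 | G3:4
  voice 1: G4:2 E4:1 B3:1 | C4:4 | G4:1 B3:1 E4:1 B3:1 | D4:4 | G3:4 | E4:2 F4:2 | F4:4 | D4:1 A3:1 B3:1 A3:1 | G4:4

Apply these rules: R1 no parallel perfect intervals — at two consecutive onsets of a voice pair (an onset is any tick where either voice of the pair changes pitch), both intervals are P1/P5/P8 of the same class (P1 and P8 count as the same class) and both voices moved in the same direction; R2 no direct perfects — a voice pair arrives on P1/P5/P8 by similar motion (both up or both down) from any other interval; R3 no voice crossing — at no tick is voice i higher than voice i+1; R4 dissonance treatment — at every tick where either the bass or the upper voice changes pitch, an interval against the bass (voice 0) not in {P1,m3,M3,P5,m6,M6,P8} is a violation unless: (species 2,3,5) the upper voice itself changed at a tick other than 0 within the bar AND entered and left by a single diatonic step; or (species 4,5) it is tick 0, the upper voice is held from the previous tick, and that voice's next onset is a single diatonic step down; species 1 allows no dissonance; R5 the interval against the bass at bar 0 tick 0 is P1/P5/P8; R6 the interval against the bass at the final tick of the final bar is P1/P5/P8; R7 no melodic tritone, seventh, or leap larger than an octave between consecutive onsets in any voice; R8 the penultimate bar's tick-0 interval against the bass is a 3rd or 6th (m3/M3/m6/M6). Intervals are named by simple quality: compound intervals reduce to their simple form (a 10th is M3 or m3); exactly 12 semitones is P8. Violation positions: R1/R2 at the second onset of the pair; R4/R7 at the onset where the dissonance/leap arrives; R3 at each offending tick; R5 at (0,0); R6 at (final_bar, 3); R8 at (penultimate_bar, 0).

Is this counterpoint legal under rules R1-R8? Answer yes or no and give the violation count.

No (3 violations)

bar 0: v0=G3 v1=G4 (P8)
bar 1: v0=A3 v1=C4 (m3)
bar 2: v0=G3 v1=G4 (P8)
bar 3: v0=F3 v1=D4 (M6)
bar 4: v0=E3 v1=G3 (m3)
bar 5: v0=G3 v1=E4 (M6)
bar 6: v0=A3 v1=F4 (m6)
bar 7: v0=F3 v1=D4 (M6)
bar 8: v0=G3 v1=G4 (P8)
  R4 @ bar5.2: G3/F4 m7 untreated
  R2 @ bar8.0: F3/A3 M3 -> G3/G4 P8 similar
  R7 @ bar8.0: A3->G4 leap 10st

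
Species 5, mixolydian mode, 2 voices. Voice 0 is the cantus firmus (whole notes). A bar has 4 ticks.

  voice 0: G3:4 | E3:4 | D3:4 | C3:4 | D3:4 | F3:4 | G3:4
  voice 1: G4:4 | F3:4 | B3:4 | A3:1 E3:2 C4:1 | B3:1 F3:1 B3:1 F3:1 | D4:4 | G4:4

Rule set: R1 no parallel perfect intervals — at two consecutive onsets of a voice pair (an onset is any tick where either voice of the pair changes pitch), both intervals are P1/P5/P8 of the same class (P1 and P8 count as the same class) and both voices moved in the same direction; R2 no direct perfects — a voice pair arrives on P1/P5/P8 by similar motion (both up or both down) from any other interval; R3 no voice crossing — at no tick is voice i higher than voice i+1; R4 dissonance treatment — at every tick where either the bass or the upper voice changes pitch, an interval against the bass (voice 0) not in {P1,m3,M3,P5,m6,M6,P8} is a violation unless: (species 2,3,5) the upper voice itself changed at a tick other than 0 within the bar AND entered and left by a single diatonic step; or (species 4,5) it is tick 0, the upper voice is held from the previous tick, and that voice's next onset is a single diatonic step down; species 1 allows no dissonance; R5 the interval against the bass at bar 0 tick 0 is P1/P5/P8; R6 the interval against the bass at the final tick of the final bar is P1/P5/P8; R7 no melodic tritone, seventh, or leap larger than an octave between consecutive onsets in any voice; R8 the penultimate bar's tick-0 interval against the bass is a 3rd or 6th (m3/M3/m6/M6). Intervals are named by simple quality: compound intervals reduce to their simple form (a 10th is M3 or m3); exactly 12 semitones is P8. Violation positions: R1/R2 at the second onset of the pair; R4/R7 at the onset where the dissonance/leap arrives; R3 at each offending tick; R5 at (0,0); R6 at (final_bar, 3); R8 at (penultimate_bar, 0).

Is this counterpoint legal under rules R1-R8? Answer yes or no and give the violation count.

No (7 violations)

bar 0: v0=G3 v1=G4 (P8)
bar 1: v0=E3 v1=F3 (m2)
bar 2: v0=D3 v1=B3 (M6)
bar 3: v0=C3 v1=A3 (M6)
bar 4: v0=D3 v1=B3 (M6)
bar 5: v0=F3 v1=D4 (M6)
bar 6: v0=G3 v1=G4 (P8)
  R4 @ bar1.0: E3/F3 m2 untreated
  R7 @ bar1.0: G4->F3 leap 14st
  R7 @ bar2.0: F3->B3 leap 6st
  R7 @ bar4.1: B3->F3 leap 6st
  R7 @ bar4.2: F3->B3 leap 6st
  R7 @ bar4.3: B3->F3 leap 6st
  R2 @ bar6.0: F3/D4 M6 -> G3/G4 P8 similar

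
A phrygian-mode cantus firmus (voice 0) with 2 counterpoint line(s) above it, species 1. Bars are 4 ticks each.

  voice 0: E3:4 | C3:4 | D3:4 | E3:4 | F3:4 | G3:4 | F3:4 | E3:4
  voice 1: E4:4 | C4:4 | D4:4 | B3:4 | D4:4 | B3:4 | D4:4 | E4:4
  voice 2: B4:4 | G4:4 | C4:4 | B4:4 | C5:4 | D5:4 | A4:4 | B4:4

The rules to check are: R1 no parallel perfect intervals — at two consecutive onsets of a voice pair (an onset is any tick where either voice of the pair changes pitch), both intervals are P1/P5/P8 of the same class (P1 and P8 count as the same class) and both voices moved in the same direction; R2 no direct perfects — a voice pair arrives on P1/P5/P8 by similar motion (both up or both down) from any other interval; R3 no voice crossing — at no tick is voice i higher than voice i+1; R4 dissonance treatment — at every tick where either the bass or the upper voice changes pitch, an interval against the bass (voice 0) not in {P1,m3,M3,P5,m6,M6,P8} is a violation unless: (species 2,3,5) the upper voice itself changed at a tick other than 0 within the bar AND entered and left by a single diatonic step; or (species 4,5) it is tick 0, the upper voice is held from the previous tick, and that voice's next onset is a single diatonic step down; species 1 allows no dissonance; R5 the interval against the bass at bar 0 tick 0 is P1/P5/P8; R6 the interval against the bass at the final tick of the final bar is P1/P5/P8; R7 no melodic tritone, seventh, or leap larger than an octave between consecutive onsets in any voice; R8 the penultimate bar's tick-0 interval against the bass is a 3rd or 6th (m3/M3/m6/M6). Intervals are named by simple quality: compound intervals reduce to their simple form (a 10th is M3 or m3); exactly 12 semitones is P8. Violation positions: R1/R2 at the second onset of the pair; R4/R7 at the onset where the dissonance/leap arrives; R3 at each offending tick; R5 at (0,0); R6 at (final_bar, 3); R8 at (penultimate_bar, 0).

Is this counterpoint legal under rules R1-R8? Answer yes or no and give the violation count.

No (14 violations)

bar 0: v0=E3 v1=E4 v2=B4 (P5)
bar 1: v0=C3 v1=C4 v2=G4 (P5)
bar 2: v0=D3 v1=D4 v2=C4 (m7)
bar 3: v0=E3 v1=B3 v2=B4 (P5)
bar 4: v0=F3 v1=D4 v2=C5 (P5)
bar 5: v0=G3 v1=B3 v2=D5 (P5)
bar 6: v0=F3 v1=D4 v2=A4 (M3)
bar 7: v0=E3 v1=E4 v2=B4 (P5)
  R1 @ bar1.0: E3/E4 P8 -> C3/C4 P8 similar
  R1 @ bar1.0: E3/B4 P5 -> C3/G4 P5 similar
  R1 @ bar1.0: E4/B4 P5 -> C4/G4 P5 similar
  R1 @ bar2.0: C3/C4 P8 -> D3/D4 P8 similar
  R3 @ bar2.0: D4 above C4
  R4 @ bar2.0: D3/C4 m7 untreated
  R3 @ bar2.1: D4 above C4
  R3 @ bar2.2: D4 above C4
  R3 @ bar2.3: D4 above C4
  R2 @ bar3.0: D3/C4 m7 -> E3/B4 P5 similar
  R7 @ bar3.0: C4->B4 leap 11st
  R1 @ bar4.0: E3/B4 P5 -> F3/C5 P5 similar
  R1 @ bar5.0: F3/C5 P5 -> G3/D5 P5 similar
  R1 @ bar7.0: D4/A4 P5 -> E4/B4 P5 similar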